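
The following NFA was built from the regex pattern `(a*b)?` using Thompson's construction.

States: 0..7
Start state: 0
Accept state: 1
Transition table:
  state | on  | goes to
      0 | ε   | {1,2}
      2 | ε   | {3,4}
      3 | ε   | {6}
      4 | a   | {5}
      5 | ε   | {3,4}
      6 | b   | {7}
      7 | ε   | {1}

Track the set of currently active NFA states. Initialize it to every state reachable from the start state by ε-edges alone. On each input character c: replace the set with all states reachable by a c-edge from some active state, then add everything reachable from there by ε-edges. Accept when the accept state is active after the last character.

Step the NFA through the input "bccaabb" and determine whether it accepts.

Answer: REJECT

Derivation:
initial (ε-close {0}): {0,1,2,3,4,6}
'b' @ 1: {1,7}  ✓accept
'c' @ 2: {}  — no active states
rest 'caabb' ignored (set empty)
end set {} — state 1 not in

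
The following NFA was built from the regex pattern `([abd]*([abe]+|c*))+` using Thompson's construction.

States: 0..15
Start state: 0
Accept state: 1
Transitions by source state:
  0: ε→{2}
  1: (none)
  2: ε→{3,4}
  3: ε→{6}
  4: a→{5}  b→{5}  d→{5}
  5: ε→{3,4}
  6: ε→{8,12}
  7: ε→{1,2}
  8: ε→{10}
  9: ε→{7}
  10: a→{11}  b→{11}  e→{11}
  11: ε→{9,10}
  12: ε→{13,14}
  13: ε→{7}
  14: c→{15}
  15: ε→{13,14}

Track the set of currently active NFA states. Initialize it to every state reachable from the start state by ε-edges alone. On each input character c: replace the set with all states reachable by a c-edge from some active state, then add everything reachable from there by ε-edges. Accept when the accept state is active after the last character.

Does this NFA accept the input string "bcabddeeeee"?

S₀ = ε-closure({0}) = {0,1,2,3,4,6,7,8,10,12,13,14}
'b' @ 1: {1,2,3,4,5,6,7,8,9,10,11,12,13,14}  [accepting]
'c' @ 2: {1,2,3,4,6,7,8,10,12,13,14,15}  [accepting]
'a' @ 3: {1,2,3,4,5,6,7,8,9,10,11,12,13,14}  [accepting]
'b' @ 4: {1,2,3,4,5,6,7,8,9,10,11,12,13,14}  [accepting]
'd' @ 5: {1,2,3,4,5,6,7,8,10,12,13,14}  [accepting]
'd' @ 6: {1,2,3,4,5,6,7,8,10,12,13,14}  [accepting]
'e' @ 7: {1,2,3,4,6,7,8,9,10,11,12,13,14}  [accepting]
'e' @ 8: {1,2,3,4,6,7,8,9,10,11,12,13,14}  [accepting]
'e' @ 9: {1,2,3,4,6,7,8,9,10,11,12,13,14}  [accepting]
'e' @ 10: {1,2,3,4,6,7,8,9,10,11,12,13,14}  [accepting]
'e' @ 11: {1,2,3,4,6,7,8,9,10,11,12,13,14}  [accepting]
final: {1,2,3,4,6,7,8,9,10,11,12,13,14}; accept 1 in set

Answer: ACCEPT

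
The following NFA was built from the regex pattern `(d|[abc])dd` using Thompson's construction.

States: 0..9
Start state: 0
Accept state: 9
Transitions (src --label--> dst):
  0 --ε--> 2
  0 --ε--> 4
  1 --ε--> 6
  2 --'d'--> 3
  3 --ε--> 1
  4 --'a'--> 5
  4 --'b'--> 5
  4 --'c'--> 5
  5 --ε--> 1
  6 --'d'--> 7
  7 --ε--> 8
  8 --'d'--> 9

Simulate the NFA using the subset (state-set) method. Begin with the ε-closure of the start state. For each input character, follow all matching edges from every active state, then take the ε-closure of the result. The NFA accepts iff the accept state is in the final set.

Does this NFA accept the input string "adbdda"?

S₀ = ε-closure({0}) = {0,2,4}
'a' @ 1: {1,5,6}
'd' @ 2: {7,8}
'b' @ 3: {}  — dead — no transitions
rest 'dda' ignored (set empty)
final: {}; accept 9 not in set

Answer: REJECT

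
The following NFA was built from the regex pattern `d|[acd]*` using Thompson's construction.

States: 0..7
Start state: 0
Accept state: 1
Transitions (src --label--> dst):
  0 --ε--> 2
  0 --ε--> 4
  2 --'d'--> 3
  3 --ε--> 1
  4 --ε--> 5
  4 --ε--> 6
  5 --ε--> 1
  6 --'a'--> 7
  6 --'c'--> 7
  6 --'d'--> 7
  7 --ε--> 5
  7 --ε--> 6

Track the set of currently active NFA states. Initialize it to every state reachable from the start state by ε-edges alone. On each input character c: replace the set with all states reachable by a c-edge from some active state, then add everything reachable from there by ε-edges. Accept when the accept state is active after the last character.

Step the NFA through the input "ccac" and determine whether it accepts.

S₀ = ε-closure({0}) = {0,1,2,4,5,6}
'c' @ 1: {1,5,6,7}  [accepting]
'c' @ 2: {1,5,6,7}  [accepting]
'a' @ 3: {1,5,6,7}  [accepting]
'c' @ 4: {1,5,6,7}  [accepting]
final: {1,5,6,7}; accept 1 in set

Answer: ACCEPT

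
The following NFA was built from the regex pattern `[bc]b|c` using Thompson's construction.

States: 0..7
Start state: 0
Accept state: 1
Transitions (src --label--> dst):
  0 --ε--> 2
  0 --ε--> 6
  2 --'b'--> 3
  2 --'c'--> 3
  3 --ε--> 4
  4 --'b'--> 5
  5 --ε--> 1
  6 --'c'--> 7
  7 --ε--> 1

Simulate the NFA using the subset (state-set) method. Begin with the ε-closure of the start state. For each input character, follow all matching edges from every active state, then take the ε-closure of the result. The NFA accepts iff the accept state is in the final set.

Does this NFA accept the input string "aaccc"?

S₀ = ε-closure({0}) = {0,2,6}
'a' @ 1: {}  — state set empty
rest 'accc' ignored (set empty)
end set {} — state 1 not in

Answer: REJECT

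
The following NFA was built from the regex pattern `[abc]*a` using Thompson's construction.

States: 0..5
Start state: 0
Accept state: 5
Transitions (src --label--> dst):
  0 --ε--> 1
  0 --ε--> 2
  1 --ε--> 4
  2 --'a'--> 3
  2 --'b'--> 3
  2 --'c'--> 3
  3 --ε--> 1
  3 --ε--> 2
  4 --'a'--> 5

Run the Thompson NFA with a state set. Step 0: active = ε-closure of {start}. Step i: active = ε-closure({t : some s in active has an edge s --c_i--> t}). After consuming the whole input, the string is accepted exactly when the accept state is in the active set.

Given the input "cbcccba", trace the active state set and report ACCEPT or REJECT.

Answer: ACCEPT

Steps:
S₀ = ε-closure({0}) = {0,1,2,4}
'c' @ 1: {1,2,3,4}
'b' @ 2: {1,2,3,4}
'c' @ 3: {1,2,3,4}
'c' @ 4: {1,2,3,4}
'c' @ 5: {1,2,3,4}
'b' @ 6: {1,2,3,4}
'a' @ 7: {1,2,3,4,5}  (accept∈set)
final: {1,2,3,4,5}; accept 5 in set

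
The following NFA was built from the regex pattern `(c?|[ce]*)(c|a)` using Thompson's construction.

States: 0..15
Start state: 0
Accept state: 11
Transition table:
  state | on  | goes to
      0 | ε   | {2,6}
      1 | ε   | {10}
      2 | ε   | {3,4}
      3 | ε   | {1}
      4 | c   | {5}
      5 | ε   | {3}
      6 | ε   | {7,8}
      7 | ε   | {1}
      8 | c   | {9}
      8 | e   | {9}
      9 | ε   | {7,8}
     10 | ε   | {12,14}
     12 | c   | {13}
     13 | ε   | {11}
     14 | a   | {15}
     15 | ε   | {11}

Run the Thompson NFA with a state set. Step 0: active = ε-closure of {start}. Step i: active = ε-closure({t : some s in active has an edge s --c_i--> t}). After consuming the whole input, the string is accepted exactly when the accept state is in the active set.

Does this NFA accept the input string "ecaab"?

initial (ε-close {0}): {0,1,2,3,4,6,7,8,10,12,14}
'e' @ 1: {1,7,8,9,10,12,14}
'c' @ 2: {1,7,8,9,10,11,12,13,14}  (accept∈set)
'a' @ 3: {11,15}  (accept∈set)
'a' @ 4: {}  — no active states
rest 'b' ignored (set empty)
end set {} — state 11 not in

Answer: REJECT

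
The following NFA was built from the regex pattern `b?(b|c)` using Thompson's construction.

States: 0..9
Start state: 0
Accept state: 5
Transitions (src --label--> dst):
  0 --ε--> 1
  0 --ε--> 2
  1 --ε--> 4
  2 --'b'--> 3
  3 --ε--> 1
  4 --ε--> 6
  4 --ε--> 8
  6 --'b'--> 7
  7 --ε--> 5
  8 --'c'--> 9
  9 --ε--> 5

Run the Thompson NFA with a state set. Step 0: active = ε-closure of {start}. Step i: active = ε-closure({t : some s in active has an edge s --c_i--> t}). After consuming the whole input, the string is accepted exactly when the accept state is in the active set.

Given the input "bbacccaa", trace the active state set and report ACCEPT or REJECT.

Answer: REJECT

Trace:
start: ε-closure({0}) = {0,1,2,4,6,8}
'b' @ 1: {1,3,4,5,6,7,8}  (accept∈set)
'b' @ 2: {5,7}  (accept∈set)
'a' @ 3: {}  — no active states
rest 'cccaa' ignored (set empty)
after full input: {}  (accept=5 not in)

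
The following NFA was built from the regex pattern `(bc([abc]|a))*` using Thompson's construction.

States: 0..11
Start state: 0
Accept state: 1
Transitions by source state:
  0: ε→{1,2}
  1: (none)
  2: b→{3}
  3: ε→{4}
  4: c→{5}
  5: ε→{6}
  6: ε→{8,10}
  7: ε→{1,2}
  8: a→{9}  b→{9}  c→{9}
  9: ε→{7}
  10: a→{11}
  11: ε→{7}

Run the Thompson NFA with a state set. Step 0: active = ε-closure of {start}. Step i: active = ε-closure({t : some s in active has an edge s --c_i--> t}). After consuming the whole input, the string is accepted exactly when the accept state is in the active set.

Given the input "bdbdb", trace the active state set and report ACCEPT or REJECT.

start: ε-closure({0}) = {0,1,2}
'b' @ 1: {3,4}
'd' @ 2: {}  — no active states
rest 'bdb' ignored (set empty)
end set {} — state 1 not in

Answer: REJECT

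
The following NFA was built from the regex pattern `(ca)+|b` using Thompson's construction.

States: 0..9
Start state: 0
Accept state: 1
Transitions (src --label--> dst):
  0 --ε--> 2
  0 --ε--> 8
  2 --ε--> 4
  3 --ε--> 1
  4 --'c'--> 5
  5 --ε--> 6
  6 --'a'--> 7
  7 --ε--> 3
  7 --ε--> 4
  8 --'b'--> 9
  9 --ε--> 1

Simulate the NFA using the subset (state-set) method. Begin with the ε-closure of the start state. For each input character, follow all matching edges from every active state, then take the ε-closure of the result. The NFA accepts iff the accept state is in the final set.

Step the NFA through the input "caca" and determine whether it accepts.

start: ε-closure({0}) = {0,2,4,8}
'c' @ 1: {5,6}
'a' @ 2: {1,3,4,7}  [accepting]
'c' @ 3: {5,6}
'a' @ 4: {1,3,4,7}  [accepting]
after full input: {1,3,4,7}  (accept=1 in)

Answer: ACCEPT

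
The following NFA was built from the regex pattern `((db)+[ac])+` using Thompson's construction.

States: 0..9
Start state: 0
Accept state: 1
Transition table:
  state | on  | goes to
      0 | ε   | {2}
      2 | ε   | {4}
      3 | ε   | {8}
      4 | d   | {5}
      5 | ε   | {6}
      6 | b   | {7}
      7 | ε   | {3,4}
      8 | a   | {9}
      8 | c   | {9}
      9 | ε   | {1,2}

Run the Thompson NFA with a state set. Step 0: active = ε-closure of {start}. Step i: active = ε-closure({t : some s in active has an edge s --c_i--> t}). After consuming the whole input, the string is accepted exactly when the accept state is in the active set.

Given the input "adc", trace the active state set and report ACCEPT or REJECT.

S₀ = ε-closure({0}) = {0,2,4}
'a' @ 1: {}  — state set empty
rest 'dc' ignored (set empty)
after full input: {}  (accept=1 not in)

Answer: REJECT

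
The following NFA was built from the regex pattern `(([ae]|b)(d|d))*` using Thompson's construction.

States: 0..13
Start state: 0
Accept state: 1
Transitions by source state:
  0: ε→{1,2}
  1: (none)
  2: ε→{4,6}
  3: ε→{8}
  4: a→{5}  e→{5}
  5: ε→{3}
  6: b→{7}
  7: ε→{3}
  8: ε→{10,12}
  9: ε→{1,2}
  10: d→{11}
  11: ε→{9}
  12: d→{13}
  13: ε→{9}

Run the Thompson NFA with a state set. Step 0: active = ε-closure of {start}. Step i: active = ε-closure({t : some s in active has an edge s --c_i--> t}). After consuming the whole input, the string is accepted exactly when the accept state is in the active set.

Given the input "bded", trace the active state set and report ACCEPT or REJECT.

Answer: ACCEPT

Derivation:
start: ε-closure({0}) = {0,1,2,4,6}
'b' @ 1: {3,7,8,10,12}
'd' @ 2: {1,2,4,6,9,11,13}  ✓accept
'e' @ 3: {3,5,8,10,12}
'd' @ 4: {1,2,4,6,9,11,13}  ✓accept
end set {1,2,4,6,9,11,13} — state 1 in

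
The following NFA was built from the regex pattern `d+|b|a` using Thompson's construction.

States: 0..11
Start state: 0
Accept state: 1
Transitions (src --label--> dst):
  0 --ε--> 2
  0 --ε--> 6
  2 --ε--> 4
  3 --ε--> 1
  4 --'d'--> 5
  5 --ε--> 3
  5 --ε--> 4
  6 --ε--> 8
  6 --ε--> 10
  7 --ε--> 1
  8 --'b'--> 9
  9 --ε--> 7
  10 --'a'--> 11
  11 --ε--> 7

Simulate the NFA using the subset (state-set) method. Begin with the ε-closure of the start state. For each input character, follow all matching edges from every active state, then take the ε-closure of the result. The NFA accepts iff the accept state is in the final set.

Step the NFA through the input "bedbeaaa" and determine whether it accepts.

initial (ε-close {0}): {0,2,4,6,8,10}
'b' @ 1: {1,7,9}  (accept∈set)
'e' @ 2: {}  — dead — no transitions
rest 'dbeaaa' ignored (set empty)
after full input: {}  (accept=1 not in)

Answer: REJECT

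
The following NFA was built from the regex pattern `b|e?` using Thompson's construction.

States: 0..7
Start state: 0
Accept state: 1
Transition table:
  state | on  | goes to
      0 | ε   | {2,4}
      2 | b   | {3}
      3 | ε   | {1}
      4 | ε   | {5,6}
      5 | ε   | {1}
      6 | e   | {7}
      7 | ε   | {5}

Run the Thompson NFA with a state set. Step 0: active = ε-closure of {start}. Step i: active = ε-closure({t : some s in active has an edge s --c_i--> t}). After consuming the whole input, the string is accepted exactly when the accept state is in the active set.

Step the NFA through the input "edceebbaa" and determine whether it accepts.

start: ε-closure({0}) = {0,1,2,4,5,6}
'e' @ 1: {1,5,7}  ✓accept
'd' @ 2: {}  — dead — no transitions
rest 'ceebbaa' ignored (set empty)
end set {} — state 1 not in

Answer: REJECT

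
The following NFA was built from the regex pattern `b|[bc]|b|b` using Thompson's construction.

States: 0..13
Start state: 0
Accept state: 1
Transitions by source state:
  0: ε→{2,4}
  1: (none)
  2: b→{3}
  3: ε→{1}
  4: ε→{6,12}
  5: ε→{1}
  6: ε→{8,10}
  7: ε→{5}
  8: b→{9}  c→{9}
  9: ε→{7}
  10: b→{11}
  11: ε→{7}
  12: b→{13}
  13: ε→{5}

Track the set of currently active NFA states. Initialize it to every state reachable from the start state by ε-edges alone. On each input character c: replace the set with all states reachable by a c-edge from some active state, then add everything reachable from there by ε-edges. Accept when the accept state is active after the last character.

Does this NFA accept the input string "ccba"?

Answer: REJECT

Derivation:
start: ε-closure({0}) = {0,2,4,6,8,10,12}
'c' @ 1: {1,5,7,9}  ✓accept
'c' @ 2: {}  — state set empty
rest 'ba' ignored (set empty)
end set {} — state 1 not in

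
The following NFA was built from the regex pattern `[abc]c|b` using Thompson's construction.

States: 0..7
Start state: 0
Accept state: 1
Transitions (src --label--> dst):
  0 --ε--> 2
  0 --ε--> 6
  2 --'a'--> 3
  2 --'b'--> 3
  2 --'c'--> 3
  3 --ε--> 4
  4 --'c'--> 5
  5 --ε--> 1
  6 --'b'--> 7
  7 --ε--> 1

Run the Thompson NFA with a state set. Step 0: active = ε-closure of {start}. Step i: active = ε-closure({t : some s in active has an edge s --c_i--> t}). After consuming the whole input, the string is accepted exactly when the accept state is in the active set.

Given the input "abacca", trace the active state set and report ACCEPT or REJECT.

S₀ = ε-closure({0}) = {0,2,6}
'a' @ 1: {3,4}
'b' @ 2: {}  — dead — no transitions
rest 'acca' ignored (set empty)
end set {} — state 1 not in

Answer: REJECT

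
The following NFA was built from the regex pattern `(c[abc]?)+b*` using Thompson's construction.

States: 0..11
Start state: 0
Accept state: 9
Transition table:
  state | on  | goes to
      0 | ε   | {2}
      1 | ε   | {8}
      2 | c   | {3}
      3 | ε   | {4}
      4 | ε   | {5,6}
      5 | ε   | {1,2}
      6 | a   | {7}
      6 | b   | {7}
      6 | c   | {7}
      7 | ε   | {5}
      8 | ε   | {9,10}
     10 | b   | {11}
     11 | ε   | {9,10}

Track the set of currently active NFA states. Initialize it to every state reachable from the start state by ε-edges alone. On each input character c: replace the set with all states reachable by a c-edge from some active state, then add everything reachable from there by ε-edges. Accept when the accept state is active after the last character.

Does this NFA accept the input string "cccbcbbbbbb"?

S₀ = ε-closure({0}) = {0,2}
'c' @ 1: {1,2,3,4,5,6,8,9,10}  ✓accept
'c' @ 2: {1,2,3,4,5,6,7,8,9,10}  ✓accept
'c' @ 3: {1,2,3,4,5,6,7,8,9,10}  ✓accept
'b' @ 4: {1,2,5,7,8,9,10,11}  ✓accept
'c' @ 5: {1,2,3,4,5,6,8,9,10}  ✓accept
'b' @ 6: {1,2,5,7,8,9,10,11}  ✓accept
'b' @ 7: {9,10,11}  ✓accept
'b' @ 8: {9,10,11}  ✓accept
'b' @ 9: {9,10,11}  ✓accept
'b' @ 10: {9,10,11}  ✓accept
'b' @ 11: {9,10,11}  ✓accept
end set {9,10,11} — state 9 in

Answer: ACCEPT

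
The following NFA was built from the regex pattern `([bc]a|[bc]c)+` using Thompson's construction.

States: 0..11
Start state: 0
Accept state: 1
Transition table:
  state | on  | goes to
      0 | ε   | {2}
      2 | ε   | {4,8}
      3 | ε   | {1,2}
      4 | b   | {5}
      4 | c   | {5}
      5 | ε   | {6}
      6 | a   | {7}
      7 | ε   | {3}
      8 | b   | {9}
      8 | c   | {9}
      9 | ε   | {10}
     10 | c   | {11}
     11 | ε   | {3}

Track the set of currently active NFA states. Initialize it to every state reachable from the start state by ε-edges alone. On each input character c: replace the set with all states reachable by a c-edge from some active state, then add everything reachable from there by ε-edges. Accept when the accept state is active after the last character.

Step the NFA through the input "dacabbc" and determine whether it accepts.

Answer: REJECT

Trace:
start: ε-closure({0}) = {0,2,4,8}
'd' @ 1: {}  — no active states
rest 'acabbc' ignored (set empty)
after full input: {}  (accept=1 not in)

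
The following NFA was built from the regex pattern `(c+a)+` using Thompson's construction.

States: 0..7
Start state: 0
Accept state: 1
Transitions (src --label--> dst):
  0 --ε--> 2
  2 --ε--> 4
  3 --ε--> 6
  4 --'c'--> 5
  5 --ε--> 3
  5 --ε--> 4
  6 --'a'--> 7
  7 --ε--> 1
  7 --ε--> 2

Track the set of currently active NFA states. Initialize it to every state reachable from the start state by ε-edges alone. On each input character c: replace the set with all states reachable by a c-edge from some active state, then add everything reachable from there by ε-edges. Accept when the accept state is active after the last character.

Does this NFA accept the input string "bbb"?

S₀ = ε-closure({0}) = {0,2,4}
'b' @ 1: {}  — dead — no transitions
rest 'bb' ignored (set empty)
end set {} — state 1 not in

Answer: REJECT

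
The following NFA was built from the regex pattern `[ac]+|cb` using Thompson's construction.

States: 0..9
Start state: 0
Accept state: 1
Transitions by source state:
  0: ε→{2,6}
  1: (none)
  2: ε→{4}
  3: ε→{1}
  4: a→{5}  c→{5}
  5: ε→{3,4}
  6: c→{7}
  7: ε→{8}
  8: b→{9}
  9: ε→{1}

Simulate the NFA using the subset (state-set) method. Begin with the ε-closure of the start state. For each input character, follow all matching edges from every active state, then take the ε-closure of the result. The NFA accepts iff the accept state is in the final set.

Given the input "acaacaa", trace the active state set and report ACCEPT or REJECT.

Answer: ACCEPT

Derivation:
start: ε-closure({0}) = {0,2,4,6}
'a' @ 1: {1,3,4,5}  (accept∈set)
'c' @ 2: {1,3,4,5}  (accept∈set)
'a' @ 3: {1,3,4,5}  (accept∈set)
'a' @ 4: {1,3,4,5}  (accept∈set)
'c' @ 5: {1,3,4,5}  (accept∈set)
'a' @ 6: {1,3,4,5}  (accept∈set)
'a' @ 7: {1,3,4,5}  (accept∈set)
end set {1,3,4,5} — state 1 in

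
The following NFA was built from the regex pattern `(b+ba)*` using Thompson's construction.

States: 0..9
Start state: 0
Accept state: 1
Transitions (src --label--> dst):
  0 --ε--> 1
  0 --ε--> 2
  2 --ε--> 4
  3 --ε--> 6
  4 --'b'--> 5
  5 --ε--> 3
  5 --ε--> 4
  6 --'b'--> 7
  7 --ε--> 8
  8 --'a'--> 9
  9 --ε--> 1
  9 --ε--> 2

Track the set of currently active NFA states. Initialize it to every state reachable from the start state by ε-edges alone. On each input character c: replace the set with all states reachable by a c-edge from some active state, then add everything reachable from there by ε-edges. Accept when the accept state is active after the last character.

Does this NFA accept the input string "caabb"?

initial (ε-close {0}): {0,1,2,4}
'c' @ 1: {}  — dead — no transitions
rest 'aabb' ignored (set empty)
final: {}; accept 1 not in set

Answer: REJECT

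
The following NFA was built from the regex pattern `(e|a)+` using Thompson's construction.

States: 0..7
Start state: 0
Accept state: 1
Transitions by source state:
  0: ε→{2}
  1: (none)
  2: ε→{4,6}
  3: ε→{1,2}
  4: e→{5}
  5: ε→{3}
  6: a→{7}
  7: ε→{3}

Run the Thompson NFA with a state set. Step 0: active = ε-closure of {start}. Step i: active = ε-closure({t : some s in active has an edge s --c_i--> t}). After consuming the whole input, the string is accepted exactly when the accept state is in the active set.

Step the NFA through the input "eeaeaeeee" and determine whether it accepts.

S₀ = ε-closure({0}) = {0,2,4,6}
'e' @ 1: {1,2,3,4,5,6}  [accepting]
'e' @ 2: {1,2,3,4,5,6}  [accepting]
'a' @ 3: {1,2,3,4,6,7}  [accepting]
'e' @ 4: {1,2,3,4,5,6}  [accepting]
'a' @ 5: {1,2,3,4,6,7}  [accepting]
'e' @ 6: {1,2,3,4,5,6}  [accepting]
'e' @ 7: {1,2,3,4,5,6}  [accepting]
'e' @ 8: {1,2,3,4,5,6}  [accepting]
'e' @ 9: {1,2,3,4,5,6}  [accepting]
after full input: {1,2,3,4,5,6}  (accept=1 in)

Answer: ACCEPT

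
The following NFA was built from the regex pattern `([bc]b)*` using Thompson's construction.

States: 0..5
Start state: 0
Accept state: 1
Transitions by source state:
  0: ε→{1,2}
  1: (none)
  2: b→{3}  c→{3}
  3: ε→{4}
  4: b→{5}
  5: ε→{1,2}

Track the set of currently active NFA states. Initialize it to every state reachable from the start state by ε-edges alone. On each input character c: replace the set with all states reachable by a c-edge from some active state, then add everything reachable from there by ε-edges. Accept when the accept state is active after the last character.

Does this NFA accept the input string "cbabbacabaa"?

initial (ε-close {0}): {0,1,2}
'c' @ 1: {3,4}
'b' @ 2: {1,2,5}  [accepting]
'a' @ 3: {}  — state set empty
rest 'bbacabaa' ignored (set empty)
end set {} — state 1 not in

Answer: REJECT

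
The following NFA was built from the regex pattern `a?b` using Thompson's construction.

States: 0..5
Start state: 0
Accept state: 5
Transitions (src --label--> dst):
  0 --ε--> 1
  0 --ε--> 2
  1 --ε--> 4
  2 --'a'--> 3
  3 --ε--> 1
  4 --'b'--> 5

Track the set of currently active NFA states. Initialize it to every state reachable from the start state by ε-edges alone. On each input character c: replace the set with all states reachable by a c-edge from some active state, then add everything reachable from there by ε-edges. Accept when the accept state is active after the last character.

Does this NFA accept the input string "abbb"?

initial (ε-close {0}): {0,1,2,4}
'a' @ 1: {1,3,4}
'b' @ 2: {5}  (accept∈set)
'b' @ 3: {}  — state set empty
rest 'b' ignored (set empty)
end set {} — state 5 not in

Answer: REJECT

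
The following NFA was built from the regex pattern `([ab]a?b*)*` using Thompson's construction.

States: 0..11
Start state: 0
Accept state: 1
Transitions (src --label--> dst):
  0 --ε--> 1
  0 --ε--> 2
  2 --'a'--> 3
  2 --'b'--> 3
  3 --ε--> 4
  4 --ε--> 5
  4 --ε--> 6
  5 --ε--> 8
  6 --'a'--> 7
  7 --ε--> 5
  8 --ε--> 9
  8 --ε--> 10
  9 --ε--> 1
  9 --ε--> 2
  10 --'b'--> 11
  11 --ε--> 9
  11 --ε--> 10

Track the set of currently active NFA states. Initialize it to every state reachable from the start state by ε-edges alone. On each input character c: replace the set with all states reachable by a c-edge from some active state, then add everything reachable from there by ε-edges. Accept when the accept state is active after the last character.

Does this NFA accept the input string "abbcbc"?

Answer: REJECT

Steps:
start: ε-closure({0}) = {0,1,2}
'a' @ 1: {1,2,3,4,5,6,8,9,10}  (accept∈set)
'b' @ 2: {1,2,3,4,5,6,8,9,10,11}  (accept∈set)
'b' @ 3: {1,2,3,4,5,6,8,9,10,11}  (accept∈set)
'c' @ 4: {}  — state set empty
rest 'bc' ignored (set empty)
end set {} — state 1 not in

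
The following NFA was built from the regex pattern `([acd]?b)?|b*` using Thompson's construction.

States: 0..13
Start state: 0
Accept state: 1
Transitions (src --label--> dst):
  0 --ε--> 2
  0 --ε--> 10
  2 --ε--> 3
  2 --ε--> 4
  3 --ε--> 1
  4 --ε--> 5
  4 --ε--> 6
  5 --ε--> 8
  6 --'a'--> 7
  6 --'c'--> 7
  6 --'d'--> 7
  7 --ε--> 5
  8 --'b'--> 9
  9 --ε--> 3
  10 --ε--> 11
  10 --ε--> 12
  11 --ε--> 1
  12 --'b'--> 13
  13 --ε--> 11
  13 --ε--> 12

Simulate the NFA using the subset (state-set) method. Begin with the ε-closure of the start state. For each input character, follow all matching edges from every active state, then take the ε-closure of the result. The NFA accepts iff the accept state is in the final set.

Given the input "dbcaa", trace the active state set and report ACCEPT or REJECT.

initial (ε-close {0}): {0,1,2,3,4,5,6,8,10,11,12}
'd' @ 1: {5,7,8}
'b' @ 2: {1,3,9}  [accepting]
'c' @ 3: {}  — no active states
rest 'aa' ignored (set empty)
final: {}; accept 1 not in set

Answer: REJECT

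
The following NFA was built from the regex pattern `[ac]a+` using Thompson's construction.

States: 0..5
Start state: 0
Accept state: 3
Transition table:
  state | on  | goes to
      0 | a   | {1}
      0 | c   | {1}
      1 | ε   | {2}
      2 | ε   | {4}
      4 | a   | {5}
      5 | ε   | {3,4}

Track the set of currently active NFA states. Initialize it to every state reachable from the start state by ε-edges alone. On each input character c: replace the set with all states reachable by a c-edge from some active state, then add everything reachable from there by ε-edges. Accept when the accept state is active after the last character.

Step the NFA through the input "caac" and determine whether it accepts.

Answer: REJECT

Steps:
initial (ε-close {0}): {0}
'c' @ 1: {1,2,4}
'a' @ 2: {3,4,5}  [accepting]
'a' @ 3: {3,4,5}  [accepting]
'c' @ 4: {}  — state set empty
end set {} — state 3 not in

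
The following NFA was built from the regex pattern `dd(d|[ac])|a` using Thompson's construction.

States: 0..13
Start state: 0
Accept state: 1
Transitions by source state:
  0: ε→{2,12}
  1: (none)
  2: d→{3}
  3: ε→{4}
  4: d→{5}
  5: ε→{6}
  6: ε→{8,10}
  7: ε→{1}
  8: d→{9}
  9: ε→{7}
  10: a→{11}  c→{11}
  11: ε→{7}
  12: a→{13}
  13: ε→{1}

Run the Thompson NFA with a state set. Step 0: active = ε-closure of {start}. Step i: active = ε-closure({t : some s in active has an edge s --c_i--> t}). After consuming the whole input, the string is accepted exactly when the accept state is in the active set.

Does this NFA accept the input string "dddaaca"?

S₀ = ε-closure({0}) = {0,2,12}
'd' @ 1: {3,4}
'd' @ 2: {5,6,8,10}
'd' @ 3: {1,7,9}  [accepting]
'a' @ 4: {}  — state set empty
rest 'aca' ignored (set empty)
after full input: {}  (accept=1 not in)

Answer: REJECT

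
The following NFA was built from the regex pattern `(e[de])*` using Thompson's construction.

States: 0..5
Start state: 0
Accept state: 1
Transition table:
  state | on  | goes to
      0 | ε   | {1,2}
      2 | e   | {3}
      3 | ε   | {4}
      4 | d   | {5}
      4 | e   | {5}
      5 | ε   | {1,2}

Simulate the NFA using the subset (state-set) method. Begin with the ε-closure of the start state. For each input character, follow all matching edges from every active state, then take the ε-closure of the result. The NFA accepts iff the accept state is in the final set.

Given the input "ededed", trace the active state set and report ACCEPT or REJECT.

Answer: ACCEPT

Derivation:
initial (ε-close {0}): {0,1,2}
'e' @ 1: {3,4}
'd' @ 2: {1,2,5}  (accept∈set)
'e' @ 3: {3,4}
'd' @ 4: {1,2,5}  (accept∈set)
'e' @ 5: {3,4}
'd' @ 6: {1,2,5}  (accept∈set)
end set {1,2,5} — state 1 in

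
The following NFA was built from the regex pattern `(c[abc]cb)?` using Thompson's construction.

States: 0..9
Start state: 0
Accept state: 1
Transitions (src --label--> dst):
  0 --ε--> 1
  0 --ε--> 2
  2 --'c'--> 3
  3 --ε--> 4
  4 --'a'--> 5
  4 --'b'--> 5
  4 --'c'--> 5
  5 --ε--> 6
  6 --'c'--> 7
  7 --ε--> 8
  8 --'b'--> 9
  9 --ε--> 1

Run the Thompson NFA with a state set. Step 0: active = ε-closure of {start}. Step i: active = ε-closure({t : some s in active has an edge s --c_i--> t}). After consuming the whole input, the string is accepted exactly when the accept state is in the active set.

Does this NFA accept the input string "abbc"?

initial (ε-close {0}): {0,1,2}
'a' @ 1: {}  — no active states
rest 'bbc' ignored (set empty)
final: {}; accept 1 not in set

Answer: REJECT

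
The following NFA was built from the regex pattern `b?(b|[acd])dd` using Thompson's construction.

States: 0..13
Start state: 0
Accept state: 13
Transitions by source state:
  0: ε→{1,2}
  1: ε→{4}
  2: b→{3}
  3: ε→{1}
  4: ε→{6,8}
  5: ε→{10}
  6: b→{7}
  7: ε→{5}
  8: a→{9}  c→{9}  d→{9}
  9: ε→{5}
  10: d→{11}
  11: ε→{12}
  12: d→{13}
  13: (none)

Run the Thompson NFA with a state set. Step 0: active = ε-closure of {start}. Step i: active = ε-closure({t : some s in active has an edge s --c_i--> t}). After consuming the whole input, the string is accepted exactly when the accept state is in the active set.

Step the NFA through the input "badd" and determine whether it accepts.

Answer: ACCEPT

Steps:
initial (ε-close {0}): {0,1,2,4,6,8}
'b' @ 1: {1,3,4,5,6,7,8,10}
'a' @ 2: {5,9,10}
'd' @ 3: {11,12}
'd' @ 4: {13}  (accept∈set)
after full input: {13}  (accept=13 in)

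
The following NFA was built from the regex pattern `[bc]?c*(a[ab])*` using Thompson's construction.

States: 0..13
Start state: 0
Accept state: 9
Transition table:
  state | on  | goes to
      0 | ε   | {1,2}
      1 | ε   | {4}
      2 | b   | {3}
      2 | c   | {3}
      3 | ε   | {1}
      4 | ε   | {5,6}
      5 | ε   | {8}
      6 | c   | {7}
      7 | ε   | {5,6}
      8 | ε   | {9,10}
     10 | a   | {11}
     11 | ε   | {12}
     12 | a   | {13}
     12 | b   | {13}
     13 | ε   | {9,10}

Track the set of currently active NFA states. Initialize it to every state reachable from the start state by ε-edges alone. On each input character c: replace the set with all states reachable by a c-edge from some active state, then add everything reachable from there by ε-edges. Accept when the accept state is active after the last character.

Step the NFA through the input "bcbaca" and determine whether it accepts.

start: ε-closure({0}) = {0,1,2,4,5,6,8,9,10}
'b' @ 1: {1,3,4,5,6,8,9,10}  ✓accept
'c' @ 2: {5,6,7,8,9,10}  ✓accept
'b' @ 3: {}  — dead — no transitions
rest 'aca' ignored (set empty)
after full input: {}  (accept=9 not in)

Answer: REJECT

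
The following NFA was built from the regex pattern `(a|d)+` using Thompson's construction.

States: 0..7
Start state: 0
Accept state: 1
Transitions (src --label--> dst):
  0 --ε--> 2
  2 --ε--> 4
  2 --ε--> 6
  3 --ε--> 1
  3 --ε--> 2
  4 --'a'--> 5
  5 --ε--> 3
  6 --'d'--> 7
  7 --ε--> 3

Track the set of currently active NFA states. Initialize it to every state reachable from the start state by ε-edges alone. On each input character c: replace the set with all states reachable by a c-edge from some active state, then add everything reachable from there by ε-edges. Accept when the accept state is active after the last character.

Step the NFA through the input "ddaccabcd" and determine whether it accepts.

Answer: REJECT

Derivation:
start: ε-closure({0}) = {0,2,4,6}
'd' @ 1: {1,2,3,4,6,7}  [accepting]
'd' @ 2: {1,2,3,4,6,7}  [accepting]
'a' @ 3: {1,2,3,4,5,6}  [accepting]
'c' @ 4: {}  — state set empty
rest 'cabcd' ignored (set empty)
final: {}; accept 1 not in set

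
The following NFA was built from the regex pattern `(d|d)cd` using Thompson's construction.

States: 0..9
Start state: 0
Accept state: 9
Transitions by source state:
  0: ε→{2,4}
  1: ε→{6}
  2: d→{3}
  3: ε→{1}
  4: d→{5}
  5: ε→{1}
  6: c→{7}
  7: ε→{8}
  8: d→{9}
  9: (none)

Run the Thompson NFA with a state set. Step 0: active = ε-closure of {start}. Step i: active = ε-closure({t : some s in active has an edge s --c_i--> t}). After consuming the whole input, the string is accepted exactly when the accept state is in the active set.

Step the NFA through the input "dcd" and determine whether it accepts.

S₀ = ε-closure({0}) = {0,2,4}
'd' @ 1: {1,3,5,6}
'c' @ 2: {7,8}
'd' @ 3: {9}  [accepting]
final: {9}; accept 9 in set

Answer: ACCEPT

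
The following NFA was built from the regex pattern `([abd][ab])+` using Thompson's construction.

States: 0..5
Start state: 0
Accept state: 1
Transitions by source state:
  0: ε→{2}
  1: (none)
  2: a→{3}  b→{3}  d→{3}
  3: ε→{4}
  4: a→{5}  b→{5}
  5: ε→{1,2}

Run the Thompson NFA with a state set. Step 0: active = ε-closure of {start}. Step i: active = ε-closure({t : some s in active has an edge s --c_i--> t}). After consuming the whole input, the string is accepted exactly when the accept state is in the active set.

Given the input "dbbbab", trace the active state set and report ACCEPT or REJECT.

start: ε-closure({0}) = {0,2}
'd' @ 1: {3,4}
'b' @ 2: {1,2,5}  (accept∈set)
'b' @ 3: {3,4}
'b' @ 4: {1,2,5}  (accept∈set)
'a' @ 5: {3,4}
'b' @ 6: {1,2,5}  (accept∈set)
after full input: {1,2,5}  (accept=1 in)

Answer: ACCEPT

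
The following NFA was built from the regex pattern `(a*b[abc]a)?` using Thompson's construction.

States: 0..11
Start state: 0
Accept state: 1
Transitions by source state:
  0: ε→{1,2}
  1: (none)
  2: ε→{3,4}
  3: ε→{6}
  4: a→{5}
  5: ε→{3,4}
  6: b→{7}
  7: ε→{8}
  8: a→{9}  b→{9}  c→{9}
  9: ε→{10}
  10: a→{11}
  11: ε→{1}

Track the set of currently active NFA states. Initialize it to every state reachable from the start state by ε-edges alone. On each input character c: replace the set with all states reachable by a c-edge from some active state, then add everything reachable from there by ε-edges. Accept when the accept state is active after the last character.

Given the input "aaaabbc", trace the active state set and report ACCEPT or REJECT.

Answer: REJECT

Derivation:
initial (ε-close {0}): {0,1,2,3,4,6}
'a' @ 1: {3,4,5,6}
'a' @ 2: {3,4,5,6}
'a' @ 3: {3,4,5,6}
'a' @ 4: {3,4,5,6}
'b' @ 5: {7,8}
'b' @ 6: {9,10}
'c' @ 7: {}  — dead — no transitions
end set {} — state 1 not in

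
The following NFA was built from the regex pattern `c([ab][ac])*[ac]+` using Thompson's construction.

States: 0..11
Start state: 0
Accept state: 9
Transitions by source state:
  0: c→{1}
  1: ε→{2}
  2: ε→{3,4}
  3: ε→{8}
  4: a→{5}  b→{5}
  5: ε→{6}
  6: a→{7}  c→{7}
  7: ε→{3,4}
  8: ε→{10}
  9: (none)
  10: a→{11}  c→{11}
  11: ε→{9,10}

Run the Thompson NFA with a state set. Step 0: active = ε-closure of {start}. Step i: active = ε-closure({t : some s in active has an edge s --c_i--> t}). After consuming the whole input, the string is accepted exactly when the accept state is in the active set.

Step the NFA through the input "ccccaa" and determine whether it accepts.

S₀ = ε-closure({0}) = {0}
'c' @ 1: {1,2,3,4,8,10}
'c' @ 2: {9,10,11}  [accepting]
'c' @ 3: {9,10,11}  [accepting]
'c' @ 4: {9,10,11}  [accepting]
'a' @ 5: {9,10,11}  [accepting]
'a' @ 6: {9,10,11}  [accepting]
end set {9,10,11} — state 9 in

Answer: ACCEPT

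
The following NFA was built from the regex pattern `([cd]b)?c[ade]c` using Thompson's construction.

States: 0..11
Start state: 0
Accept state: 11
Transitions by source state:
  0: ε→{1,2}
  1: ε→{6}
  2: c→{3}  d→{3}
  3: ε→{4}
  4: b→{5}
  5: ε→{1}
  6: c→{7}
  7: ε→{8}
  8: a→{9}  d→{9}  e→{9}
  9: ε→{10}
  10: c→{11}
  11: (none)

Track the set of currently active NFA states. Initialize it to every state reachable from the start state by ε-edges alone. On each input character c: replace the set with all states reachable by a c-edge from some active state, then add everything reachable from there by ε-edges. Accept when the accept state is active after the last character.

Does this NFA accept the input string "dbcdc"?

start: ε-closure({0}) = {0,1,2,6}
'd' @ 1: {3,4}
'b' @ 2: {1,5,6}
'c' @ 3: {7,8}
'd' @ 4: {9,10}
'c' @ 5: {11}  (accept∈set)
end set {11} — state 11 in

Answer: ACCEPT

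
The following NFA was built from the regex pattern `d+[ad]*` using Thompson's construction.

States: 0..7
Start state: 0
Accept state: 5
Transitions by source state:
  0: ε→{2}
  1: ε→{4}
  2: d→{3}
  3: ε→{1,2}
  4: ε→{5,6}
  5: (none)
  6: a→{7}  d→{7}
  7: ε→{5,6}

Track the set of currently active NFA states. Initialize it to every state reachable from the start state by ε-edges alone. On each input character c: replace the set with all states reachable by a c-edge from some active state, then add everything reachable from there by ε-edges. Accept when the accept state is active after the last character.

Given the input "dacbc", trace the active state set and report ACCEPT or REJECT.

initial (ε-close {0}): {0,2}
'd' @ 1: {1,2,3,4,5,6}  [accepting]
'a' @ 2: {5,6,7}  [accepting]
'c' @ 3: {}  — no active states
rest 'bc' ignored (set empty)
after full input: {}  (accept=5 not in)

Answer: REJECT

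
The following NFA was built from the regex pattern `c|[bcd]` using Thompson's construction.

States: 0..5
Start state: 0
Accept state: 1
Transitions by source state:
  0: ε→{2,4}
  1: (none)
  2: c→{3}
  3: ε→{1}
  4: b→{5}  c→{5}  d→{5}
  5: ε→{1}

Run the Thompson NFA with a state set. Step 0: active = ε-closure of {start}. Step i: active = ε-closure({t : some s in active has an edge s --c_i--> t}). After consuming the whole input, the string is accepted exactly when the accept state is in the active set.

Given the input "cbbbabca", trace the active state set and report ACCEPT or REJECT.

start: ε-closure({0}) = {0,2,4}
'c' @ 1: {1,3,5}  ✓accept
'b' @ 2: {}  — dead — no transitions
rest 'bbabca' ignored (set empty)
after full input: {}  (accept=1 not in)

Answer: REJECT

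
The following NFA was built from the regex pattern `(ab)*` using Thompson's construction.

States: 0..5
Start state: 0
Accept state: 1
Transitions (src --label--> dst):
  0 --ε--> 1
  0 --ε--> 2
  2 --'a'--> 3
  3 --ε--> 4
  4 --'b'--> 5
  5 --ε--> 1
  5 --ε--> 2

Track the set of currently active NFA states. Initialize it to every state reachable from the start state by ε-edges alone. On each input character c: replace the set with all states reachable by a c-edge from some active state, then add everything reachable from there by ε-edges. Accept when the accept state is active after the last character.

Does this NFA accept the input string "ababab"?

start: ε-closure({0}) = {0,1,2}
'a' @ 1: {3,4}
'b' @ 2: {1,2,5}  ✓accept
'a' @ 3: {3,4}
'b' @ 4: {1,2,5}  ✓accept
'a' @ 5: {3,4}
'b' @ 6: {1,2,5}  ✓accept
end set {1,2,5} — state 1 in

Answer: ACCEPT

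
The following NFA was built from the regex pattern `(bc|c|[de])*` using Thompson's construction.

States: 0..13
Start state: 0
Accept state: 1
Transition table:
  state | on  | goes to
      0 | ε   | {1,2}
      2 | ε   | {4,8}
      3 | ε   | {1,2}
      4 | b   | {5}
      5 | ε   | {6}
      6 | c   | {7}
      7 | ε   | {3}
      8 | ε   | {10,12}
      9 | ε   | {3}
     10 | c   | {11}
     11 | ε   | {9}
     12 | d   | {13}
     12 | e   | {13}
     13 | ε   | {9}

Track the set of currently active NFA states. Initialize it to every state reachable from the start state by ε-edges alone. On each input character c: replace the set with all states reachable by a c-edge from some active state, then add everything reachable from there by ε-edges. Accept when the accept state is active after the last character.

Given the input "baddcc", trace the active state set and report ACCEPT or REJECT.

initial (ε-close {0}): {0,1,2,4,8,10,12}
'b' @ 1: {5,6}
'a' @ 2: {}  — no active states
rest 'ddcc' ignored (set empty)
after full input: {}  (accept=1 not in)

Answer: REJECT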